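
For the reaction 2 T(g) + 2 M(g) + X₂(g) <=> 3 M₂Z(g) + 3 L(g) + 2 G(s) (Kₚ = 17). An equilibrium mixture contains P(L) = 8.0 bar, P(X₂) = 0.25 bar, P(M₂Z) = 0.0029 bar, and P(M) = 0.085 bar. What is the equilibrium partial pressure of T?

(G is a pure solid — omitted from Kₚ.)
At equilibrium, Kₚ = P(M₂Z)³·P(L)³ / (P(T)²·P(M)²·P(X₂)) = 17.
(0.0029)³·(8.0)³ / ((P(T))²·(0.085)²·(0.25)) = 17
P(T)² = 4.07×10⁻⁴ ⇒ P(T) = 0.020 bar

P(T) = 0.020 bar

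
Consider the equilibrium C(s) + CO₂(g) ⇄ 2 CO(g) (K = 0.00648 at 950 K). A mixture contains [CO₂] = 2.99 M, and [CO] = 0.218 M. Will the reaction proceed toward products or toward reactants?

to the left

(C is a pure solid — omitted from Q.)
Q = [CO]² / [CO₂] = (0.218)² / (2.99) = 0.0159
Q = 0.0159 > K = 0.00648, so the reverse reaction proceeds.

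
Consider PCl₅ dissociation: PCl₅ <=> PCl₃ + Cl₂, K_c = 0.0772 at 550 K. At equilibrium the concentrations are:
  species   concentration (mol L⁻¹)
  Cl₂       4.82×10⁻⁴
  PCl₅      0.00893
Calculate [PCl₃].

At equilibrium, K_c = [PCl₃]·[Cl₂] / [PCl₅] = 0.0772.
([PCl₃])·(4.82×10⁻⁴) / (0.00893) = 0.0772
[PCl₃] = 1.43 mol L⁻¹

[PCl₃] = 1.43 mol L⁻¹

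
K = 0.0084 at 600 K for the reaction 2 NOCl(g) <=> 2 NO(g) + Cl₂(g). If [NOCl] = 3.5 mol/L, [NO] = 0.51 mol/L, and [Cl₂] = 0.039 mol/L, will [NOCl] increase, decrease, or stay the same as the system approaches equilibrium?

decrease

Q = [NO]²·[Cl₂] / [NOCl]² = (0.51)²·(0.039) / (3.5)² = 8.3e-4
Q = 8.3e-4 < K = 0.0084: net forward reaction.
NOCl is a reactant, so it decreases.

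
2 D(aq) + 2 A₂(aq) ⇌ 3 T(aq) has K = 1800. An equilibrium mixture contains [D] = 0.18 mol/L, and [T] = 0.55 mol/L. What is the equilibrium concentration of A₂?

At equilibrium, K = [T]³ / ([D]²·[A₂]²) = 1800.
(0.55)³ / ((0.18)²·([A₂])²) = 1800
[A₂]² = 0.00285 ⇒ [A₂] = 0.053 mol/L

[A₂] = 0.053 mol/L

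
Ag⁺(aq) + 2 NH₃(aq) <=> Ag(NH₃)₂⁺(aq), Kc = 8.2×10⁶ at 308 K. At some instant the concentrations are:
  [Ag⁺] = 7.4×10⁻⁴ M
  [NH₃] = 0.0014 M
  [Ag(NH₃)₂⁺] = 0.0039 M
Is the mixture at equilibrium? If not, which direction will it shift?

Qc = [Ag(NH₃)₂⁺] / ([Ag⁺]·[NH₃]²) = (0.0039) / ((7.4×10⁻⁴)·(0.0014)²) = 2.7×10⁶
Qc = 2.7×10⁶ < Kc = 8.2×10⁶: net forward reaction.

no; Q < K, reaction proceeds forward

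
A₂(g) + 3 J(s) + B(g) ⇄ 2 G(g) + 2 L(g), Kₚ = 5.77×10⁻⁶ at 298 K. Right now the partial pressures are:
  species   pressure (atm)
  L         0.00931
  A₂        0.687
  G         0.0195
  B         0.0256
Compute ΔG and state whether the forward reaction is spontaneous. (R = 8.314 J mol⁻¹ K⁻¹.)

ΔG = -2.79 kJ/mol; the forward reaction is spontaneous

(J is a pure solid — omitted from Qₚ.)
Qₚ = P(G)²·P(L)² / (P(A₂)·P(B)) = (0.0195)²·(0.00931)² / ((0.687)·(0.0256)) = 1.87×10⁻⁶
ΔG = RT ln(Qₚ/Kₚ) = (8.314 J mol⁻¹ K⁻¹)(298 K) × ln(1.87×10⁻⁶/5.77×10⁻⁶)
   = (2.478 kJ/mol)(-1.127) = -2.79 kJ/mol
ΔG < 0, so the forward reaction is spontaneous (proceeds forward).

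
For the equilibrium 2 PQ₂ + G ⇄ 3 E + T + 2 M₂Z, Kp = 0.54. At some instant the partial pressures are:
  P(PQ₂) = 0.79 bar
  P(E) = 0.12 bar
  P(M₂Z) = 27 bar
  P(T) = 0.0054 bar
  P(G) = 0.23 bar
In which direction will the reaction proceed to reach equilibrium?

toward products

Qp = P(E)³·P(T)·P(M₂Z)² / (P(PQ₂)²·P(G)) = (0.12)³·(0.0054)·(27)² / ((0.79)²·(0.23)) = 0.047
Qp = 0.047 < Kp = 0.54, so the forward reaction proceeds.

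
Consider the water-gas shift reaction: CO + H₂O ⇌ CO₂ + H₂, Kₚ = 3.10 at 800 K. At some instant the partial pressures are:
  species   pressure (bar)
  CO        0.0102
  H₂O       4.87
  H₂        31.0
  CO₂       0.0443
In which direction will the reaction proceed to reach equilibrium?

Qₚ = P(CO₂)·P(H₂) / (P(CO)·P(H₂O)) = (0.0443)·(31.0) / ((0.0102)·(4.87)) = 27.6
Qₚ = 27.6 > Kₚ = 3.10, so the reverse reaction proceeds.

in the reverse direction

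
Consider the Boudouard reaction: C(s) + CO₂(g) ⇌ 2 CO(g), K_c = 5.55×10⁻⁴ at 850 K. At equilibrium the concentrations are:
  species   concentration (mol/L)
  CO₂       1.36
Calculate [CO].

(C is a pure solid — omitted from K_c.)
At equilibrium, K_c = [CO]² / [CO₂] = 5.55×10⁻⁴.
([CO])² / (1.36) = 5.55×10⁻⁴
[CO]² = 7.55×10⁻⁴ ⇒ [CO] = 0.0275 mol/L

[CO] = 0.0275 mol/L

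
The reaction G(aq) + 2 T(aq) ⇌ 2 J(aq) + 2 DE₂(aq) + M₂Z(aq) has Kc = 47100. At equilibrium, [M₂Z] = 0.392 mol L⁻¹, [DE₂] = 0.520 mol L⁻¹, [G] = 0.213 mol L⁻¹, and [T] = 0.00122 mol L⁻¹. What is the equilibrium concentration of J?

[J] = 0.375 mol L⁻¹

At equilibrium, Kc = [J]²·[DE₂]²·[M₂Z] / ([G]·[T]²) = 47100.
([J])²·(0.520)²·(0.392) / ((0.213)·(0.00122)²) = 47100
[J]² = 0.141 ⇒ [J] = 0.375 mol L⁻¹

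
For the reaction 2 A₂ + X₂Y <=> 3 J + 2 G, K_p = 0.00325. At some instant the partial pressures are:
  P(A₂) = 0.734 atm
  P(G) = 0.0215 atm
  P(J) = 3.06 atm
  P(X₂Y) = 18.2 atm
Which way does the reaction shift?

in the forward direction

Q_p = P(J)³·P(G)² / (P(A₂)²·P(X₂Y)) = (3.06)³·(0.0215)² / ((0.734)²·(18.2)) = 0.00135
Q_p = 0.00135 < K_p = 0.00325, so the forward reaction proceeds.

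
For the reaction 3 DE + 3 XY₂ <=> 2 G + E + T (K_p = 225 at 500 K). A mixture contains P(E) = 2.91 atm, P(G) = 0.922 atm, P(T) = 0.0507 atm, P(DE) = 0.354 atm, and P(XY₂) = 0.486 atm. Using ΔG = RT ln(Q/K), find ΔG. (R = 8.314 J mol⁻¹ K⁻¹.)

Q_p = P(G)²·P(E)·P(T) / (P(DE)³·P(XY₂)³) = (0.922)²·(2.91)·(0.0507) / ((0.354)³·(0.486)³) = 24.6
ΔG = RT ln(Q_p/K_p) = (8.314 J mol⁻¹ K⁻¹)(500 K) × ln(24.6/225)
   = (4.157 kJ/mol)(-2.213) = -9.20 kJ/mol
ΔG < 0, so the forward reaction is spontaneous (proceeds forward).

ΔG = -9.20 kJ/mol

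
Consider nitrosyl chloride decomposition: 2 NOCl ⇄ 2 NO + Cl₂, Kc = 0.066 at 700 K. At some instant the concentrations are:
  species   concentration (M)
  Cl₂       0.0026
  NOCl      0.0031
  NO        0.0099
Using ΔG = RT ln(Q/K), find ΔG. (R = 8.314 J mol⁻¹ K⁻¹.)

Qc = [NO]²·[Cl₂] / [NOCl]² = (0.0099)²·(0.0026) / (0.0031)² = 0.0265
ΔG = RT ln(Qc/Kc) = (8.314 J mol⁻¹ K⁻¹)(700 K) × ln(0.0265/0.066)
   = (5.820 kJ/mol)(-0.9125) = -5.31 kJ/mol
ΔG < 0, so the forward reaction is spontaneous (proceeds forward).

ΔG = -5.31 kJ/mol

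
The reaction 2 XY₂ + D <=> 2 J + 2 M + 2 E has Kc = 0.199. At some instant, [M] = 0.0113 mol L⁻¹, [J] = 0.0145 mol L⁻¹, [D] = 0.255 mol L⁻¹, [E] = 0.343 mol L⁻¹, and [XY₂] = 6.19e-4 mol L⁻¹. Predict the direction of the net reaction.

Qc = [J]²·[M]²·[E]² / ([XY₂]²·[D]) = (0.0145)²·(0.0113)²·(0.343)² / ((6.19e-4)²·(0.255)) = 0.0323
Qc = 0.0323 < Kc = 0.199, so the forward reaction proceeds.

in the forward direction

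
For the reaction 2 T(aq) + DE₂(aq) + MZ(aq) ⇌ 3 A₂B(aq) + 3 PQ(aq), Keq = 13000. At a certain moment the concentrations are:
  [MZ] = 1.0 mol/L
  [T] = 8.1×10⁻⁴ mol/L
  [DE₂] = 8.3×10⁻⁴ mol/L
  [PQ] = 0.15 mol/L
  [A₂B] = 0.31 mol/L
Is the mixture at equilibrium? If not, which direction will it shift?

no; Q > K, reaction proceeds in reverse

Q = [A₂B]³·[PQ]³ / ([T]²·[DE₂]·[MZ]) = (0.31)³·(0.15)³ / ((8.1×10⁻⁴)²·(8.3×10⁻⁴)·(1.0)) = 1.8×10⁵
Q = 1.8×10⁵ > Keq = 13000: net reverse reaction.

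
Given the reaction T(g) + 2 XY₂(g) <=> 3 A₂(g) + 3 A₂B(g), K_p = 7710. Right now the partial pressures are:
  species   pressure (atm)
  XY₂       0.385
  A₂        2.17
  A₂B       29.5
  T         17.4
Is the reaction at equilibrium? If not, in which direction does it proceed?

Q_p = P(A₂)³·P(A₂B)³ / (P(T)·P(XY₂)²) = (2.17)³·(29.5)³ / ((17.4)·(0.385)²) = 1.02×10⁵
Q_p = 1.02×10⁵ > K_p = 7710, so the reverse reaction proceeds.

toward reactants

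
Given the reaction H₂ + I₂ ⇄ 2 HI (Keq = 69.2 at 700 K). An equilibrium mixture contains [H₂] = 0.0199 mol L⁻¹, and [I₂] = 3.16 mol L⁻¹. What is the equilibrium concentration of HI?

[HI] = 2.09 mol L⁻¹

At equilibrium, Keq = [HI]² / ([H₂]·[I₂]) = 69.2.
([HI])² / ((0.0199)·(3.16)) = 69.2
[HI]² = 4.35 ⇒ [HI] = 2.09 mol L⁻¹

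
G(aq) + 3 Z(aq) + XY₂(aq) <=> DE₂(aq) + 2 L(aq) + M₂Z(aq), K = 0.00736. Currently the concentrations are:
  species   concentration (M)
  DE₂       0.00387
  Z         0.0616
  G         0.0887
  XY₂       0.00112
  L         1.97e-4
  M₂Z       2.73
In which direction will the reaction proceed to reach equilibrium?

to the left

Q = [DE₂]·[L]²·[M₂Z] / ([G]·[Z]³·[XY₂]) = (0.00387)·(1.97e-4)²·(2.73) / ((0.0887)·(0.0616)³·(0.00112)) = 0.0177
Q = 0.0177 > K = 0.00736, so the reverse reaction proceeds.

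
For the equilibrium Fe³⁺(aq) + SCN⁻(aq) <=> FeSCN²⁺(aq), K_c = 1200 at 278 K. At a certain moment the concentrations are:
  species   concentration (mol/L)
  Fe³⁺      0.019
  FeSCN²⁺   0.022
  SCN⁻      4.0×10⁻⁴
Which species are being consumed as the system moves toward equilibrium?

FeSCN²⁺ (products)

Q_c = [FeSCN²⁺] / ([Fe³⁺]·[SCN⁻]) = (0.022) / ((0.019)·(4.0×10⁻⁴)) = 2900
Q_c = 2900 > K_c = 1200: net reverse reaction.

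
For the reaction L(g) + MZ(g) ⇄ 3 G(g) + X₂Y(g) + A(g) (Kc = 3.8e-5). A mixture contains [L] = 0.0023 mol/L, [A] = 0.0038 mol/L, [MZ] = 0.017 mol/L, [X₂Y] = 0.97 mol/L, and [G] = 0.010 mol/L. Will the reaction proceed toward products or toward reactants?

Qc = [G]³·[X₂Y]·[A] / ([L]·[MZ]) = (0.010)³·(0.97)·(0.0038) / ((0.0023)·(0.017)) = 9.4e-5
Qc = 9.4e-5 > Kc = 3.8e-5, so the reverse reaction proceeds.

reverse (toward reactants)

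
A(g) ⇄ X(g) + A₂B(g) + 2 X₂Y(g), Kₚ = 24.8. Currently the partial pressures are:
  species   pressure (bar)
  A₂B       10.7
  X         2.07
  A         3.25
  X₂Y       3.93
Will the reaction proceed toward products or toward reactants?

Qₚ = P(X)·P(A₂B)·P(X₂Y)² / P(A) = (2.07)·(10.7)·(3.93)² / (3.25) = 105
Qₚ = 105 > Kₚ = 24.8, so the reverse reaction proceeds.

toward reactants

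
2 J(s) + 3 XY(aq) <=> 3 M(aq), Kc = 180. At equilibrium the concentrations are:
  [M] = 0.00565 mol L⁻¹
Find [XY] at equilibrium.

[XY] = 0.00100 mol L⁻¹

(J is a pure solid — omitted from Kc.)
At equilibrium, Kc = [M]³ / [XY]³ = 180.
(0.00565)³ / ([XY])³ = 180
[XY]³ = 1.00e-9 ⇒ [XY] = 0.00100 mol L⁻¹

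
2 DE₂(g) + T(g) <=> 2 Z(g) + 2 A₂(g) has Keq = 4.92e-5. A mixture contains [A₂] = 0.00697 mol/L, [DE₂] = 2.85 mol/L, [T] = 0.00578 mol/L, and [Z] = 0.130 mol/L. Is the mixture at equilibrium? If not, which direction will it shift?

no; Q < K, reaction proceeds forward

Q = [Z]²·[A₂]² / ([DE₂]²·[T]) = (0.130)²·(0.00697)² / ((2.85)²·(0.00578)) = 1.75e-5
Q = 1.75e-5 < Keq = 4.92e-5: net forward reaction.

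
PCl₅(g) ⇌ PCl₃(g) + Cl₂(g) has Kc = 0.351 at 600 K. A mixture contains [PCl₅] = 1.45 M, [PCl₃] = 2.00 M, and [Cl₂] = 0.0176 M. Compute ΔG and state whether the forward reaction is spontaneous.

Qc = [PCl₃]·[Cl₂] / [PCl₅] = (2.00)·(0.0176) / (1.45) = 0.0243
ΔG = RT ln(Qc/Kc) = (8.314 J mol⁻¹ K⁻¹)(600 K) × ln(0.0243/0.351)
   = (4.988 kJ/mol)(-2.670) = -13.3 kJ/mol
ΔG < 0, so the forward reaction is spontaneous (proceeds forward).

ΔG = -13.3 kJ/mol; the forward reaction is spontaneous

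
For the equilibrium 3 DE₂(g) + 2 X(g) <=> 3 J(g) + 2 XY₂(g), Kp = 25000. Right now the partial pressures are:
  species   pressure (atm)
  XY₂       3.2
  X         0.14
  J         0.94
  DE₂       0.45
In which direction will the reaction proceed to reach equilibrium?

Qp = P(J)³·P(XY₂)² / (P(DE₂)³·P(X)²) = (0.94)³·(3.2)² / ((0.45)³·(0.14)²) = 4800
Qp = 4800 < Kp = 25000, so the forward reaction proceeds.

forward (toward products)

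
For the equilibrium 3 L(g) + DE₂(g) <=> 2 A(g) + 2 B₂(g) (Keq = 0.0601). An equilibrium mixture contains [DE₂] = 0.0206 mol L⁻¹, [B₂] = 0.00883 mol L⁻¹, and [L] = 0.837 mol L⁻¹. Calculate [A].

At equilibrium, Keq = [A]²·[B₂]² / ([L]³·[DE₂]) = 0.0601.
([A])²·(0.00883)² / ((0.837)³·(0.0206)) = 0.0601
[A]² = 9.31 ⇒ [A] = 3.05 mol L⁻¹

[A] = 3.05 mol L⁻¹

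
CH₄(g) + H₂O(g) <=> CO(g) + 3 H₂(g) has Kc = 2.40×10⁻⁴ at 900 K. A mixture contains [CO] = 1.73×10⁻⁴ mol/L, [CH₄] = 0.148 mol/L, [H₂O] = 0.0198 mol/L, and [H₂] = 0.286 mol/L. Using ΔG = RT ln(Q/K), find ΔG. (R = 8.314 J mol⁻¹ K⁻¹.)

ΔG = 13.1 kJ/mol

Qc = [CO]·[H₂]³ / ([CH₄]·[H₂O]) = (1.73×10⁻⁴)·(0.286)³ / ((0.148)·(0.0198)) = 0.00138
ΔG = RT ln(Qc/Kc) = (8.314 J mol⁻¹ K⁻¹)(900 K) × ln(0.00138/2.40×10⁻⁴)
   = (7.483 kJ/mol)(1.749) = 13.1 kJ/mol
ΔG > 0, so the forward reaction is non-spontaneous (proceeds in reverse).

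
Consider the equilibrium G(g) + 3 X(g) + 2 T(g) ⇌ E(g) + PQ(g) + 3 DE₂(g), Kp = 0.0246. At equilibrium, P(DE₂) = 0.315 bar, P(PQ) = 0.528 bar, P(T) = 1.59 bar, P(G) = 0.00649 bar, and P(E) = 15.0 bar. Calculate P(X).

P(X) = 8.50 bar

At equilibrium, Kp = P(E)·P(PQ)·P(DE₂)³ / (P(G)·P(X)³·P(T)²) = 0.0246.
(15.0)·(0.528)·(0.315)³ / ((0.00649)·(P(X))³·(1.59)²) = 0.0246
P(X)³ = 613 ⇒ P(X) = 8.50 bar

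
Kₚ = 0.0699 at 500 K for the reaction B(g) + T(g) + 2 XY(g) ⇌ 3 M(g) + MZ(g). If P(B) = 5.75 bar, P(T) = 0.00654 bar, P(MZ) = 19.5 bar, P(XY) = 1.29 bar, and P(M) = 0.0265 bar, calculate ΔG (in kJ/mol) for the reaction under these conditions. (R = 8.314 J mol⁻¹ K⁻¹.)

ΔG = -10.3 kJ/mol

Qₚ = P(M)³·P(MZ) / (P(B)·P(T)·P(XY)²) = (0.0265)³·(19.5) / ((5.75)·(0.00654)·(1.29)²) = 0.00580
ΔG = RT ln(Qₚ/Kₚ) = (8.314 J mol⁻¹ K⁻¹)(500 K) × ln(0.00580/0.0699)
   = (4.157 kJ/mol)(-2.489) = -10.3 kJ/mol
ΔG < 0, so the forward reaction is spontaneous (proceeds forward).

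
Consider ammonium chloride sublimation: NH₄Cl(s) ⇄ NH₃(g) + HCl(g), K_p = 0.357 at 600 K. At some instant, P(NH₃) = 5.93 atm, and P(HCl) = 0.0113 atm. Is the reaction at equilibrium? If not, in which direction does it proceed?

to the right

(NH₄Cl is a pure solid — omitted from Q_p.)
Q_p = P(NH₃)·P(HCl) = (5.93)·(0.0113) = 0.0670
Q_p = 0.0670 < K_p = 0.357, so the forward reaction proceeds.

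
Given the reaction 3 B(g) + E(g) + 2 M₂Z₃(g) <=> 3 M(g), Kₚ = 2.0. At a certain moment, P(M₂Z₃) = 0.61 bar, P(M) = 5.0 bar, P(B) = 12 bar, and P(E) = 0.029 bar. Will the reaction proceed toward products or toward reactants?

to the left

Qₚ = P(M)³ / (P(B)³·P(E)·P(M₂Z₃)²) = (5.0)³ / ((12)³·(0.029)·(0.61)²) = 6.7
Qₚ = 6.7 > Kₚ = 2.0, so the reverse reaction proceeds.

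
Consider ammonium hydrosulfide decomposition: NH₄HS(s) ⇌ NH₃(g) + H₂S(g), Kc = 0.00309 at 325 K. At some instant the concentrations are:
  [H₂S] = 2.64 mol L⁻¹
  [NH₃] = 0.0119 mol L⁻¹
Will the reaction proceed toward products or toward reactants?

in the reverse direction

(NH₄HS is a pure solid — omitted from Qc.)
Qc = [NH₃]·[H₂S] = (0.0119)·(2.64) = 0.0314
Qc = 0.0314 > Kc = 0.00309, so the reverse reaction proceeds.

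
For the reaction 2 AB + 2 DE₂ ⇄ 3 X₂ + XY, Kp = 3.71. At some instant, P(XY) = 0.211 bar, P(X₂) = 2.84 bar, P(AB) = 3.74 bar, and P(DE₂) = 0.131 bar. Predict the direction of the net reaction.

Qp = P(X₂)³·P(XY) / (P(AB)²·P(DE₂)²) = (2.84)³·(0.211) / ((3.74)²·(0.131)²) = 20.1
Qp = 20.1 > Kp = 3.71, so the reverse reaction proceeds.

in the reverse direction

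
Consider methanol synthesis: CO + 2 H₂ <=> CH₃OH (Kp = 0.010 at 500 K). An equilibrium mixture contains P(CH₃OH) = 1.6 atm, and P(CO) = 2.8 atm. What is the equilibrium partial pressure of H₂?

P(H₂) = 7.6 atm

At equilibrium, Kp = P(CH₃OH) / (P(CO)·P(H₂)²) = 0.010.
(1.6) / ((2.8)·(P(H₂))²) = 0.010
P(H₂)² = 57.1 ⇒ P(H₂) = 7.6 atm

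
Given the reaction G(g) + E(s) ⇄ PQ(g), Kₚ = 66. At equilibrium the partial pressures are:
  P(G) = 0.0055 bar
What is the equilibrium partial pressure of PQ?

P(PQ) = 0.36 bar

(E is a pure solid — omitted from Kₚ.)
At equilibrium, Kₚ = P(PQ) / P(G) = 66.
(P(PQ)) / (0.0055) = 66
P(PQ) = 0.363 = 0.36 bar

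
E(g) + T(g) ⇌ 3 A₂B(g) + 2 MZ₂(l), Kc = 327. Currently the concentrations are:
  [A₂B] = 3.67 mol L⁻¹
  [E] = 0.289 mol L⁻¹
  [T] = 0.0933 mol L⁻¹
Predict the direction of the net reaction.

in the reverse direction

(MZ₂ is a pure liquid — omitted from Qc.)
Qc = [A₂B]³ / ([E]·[T]) = (3.67)³ / ((0.289)·(0.0933)) = 1830
Qc = 1830 > Kc = 327, so the reverse reaction proceeds.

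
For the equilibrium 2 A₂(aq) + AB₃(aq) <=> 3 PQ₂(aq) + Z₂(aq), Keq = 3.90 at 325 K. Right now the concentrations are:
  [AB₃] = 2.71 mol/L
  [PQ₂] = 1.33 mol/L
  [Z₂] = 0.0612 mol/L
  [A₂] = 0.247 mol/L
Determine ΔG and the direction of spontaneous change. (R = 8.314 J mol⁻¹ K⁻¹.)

Q = [PQ₂]³·[Z₂] / ([A₂]²·[AB₃]) = (1.33)³·(0.0612) / ((0.247)²·(2.71)) = 0.871
ΔG = RT ln(Q/Keq) = (8.314 J mol⁻¹ K⁻¹)(325 K) × ln(0.871/3.90)
   = (2.702 kJ/mol)(-1.499) = -4.05 kJ/mol
ΔG < 0, so the forward reaction is spontaneous (proceeds forward).

ΔG = -4.05 kJ/mol; the forward reaction is spontaneous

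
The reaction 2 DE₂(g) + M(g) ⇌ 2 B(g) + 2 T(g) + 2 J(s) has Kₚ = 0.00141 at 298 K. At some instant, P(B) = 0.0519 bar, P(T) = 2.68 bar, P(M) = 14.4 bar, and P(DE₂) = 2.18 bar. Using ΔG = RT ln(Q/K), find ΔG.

ΔG = -3.98 kJ/mol

(J is a pure solid — omitted from Qₚ.)
Qₚ = P(B)²·P(T)² / (P(DE₂)²·P(M)) = (0.0519)²·(2.68)² / ((2.18)²·(14.4)) = 2.83×10⁻⁴
ΔG = RT ln(Qₚ/Kₚ) = (8.314 J mol⁻¹ K⁻¹)(298 K) × ln(2.83×10⁻⁴/0.00141)
   = (2.478 kJ/mol)(-1.606) = -3.98 kJ/mol
ΔG < 0, so the forward reaction is spontaneous (proceeds forward).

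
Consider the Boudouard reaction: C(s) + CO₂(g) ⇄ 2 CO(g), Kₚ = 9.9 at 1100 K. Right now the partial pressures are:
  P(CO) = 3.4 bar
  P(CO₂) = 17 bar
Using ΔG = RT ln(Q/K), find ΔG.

ΔG = -24.5 kJ/mol

(C is a pure solid — omitted from Qₚ.)
Qₚ = P(CO)² / P(CO₂) = (3.4)² / (17) = 0.680
ΔG = RT ln(Qₚ/Kₚ) = (8.314 J mol⁻¹ K⁻¹)(1100 K) × ln(0.680/9.9)
   = (9.145 kJ/mol)(-2.678) = -24.5 kJ/mol
ΔG < 0, so the forward reaction is spontaneous (proceeds forward).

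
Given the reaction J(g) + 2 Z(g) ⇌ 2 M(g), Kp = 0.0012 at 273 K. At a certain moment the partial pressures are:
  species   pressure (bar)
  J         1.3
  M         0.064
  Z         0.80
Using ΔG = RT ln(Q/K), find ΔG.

ΔG = 3.20 kJ/mol

Qp = P(M)² / (P(J)·P(Z)²) = (0.064)² / ((1.3)·(0.80)²) = 0.00492
ΔG = RT ln(Qp/Kp) = (8.314 J mol⁻¹ K⁻¹)(273 K) × ln(0.00492/0.0012)
   = (2.270 kJ/mol)(1.411) = 3.20 kJ/mol
ΔG > 0, so the forward reaction is non-spontaneous (proceeds in reverse).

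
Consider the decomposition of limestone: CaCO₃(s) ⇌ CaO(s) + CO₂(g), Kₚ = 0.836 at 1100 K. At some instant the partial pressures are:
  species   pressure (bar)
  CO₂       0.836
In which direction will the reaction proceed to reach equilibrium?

(CaCO₃, CaO are pure solids — omitted from Qₚ.)
Qₚ = P(CO₂) = 0.836
Qₚ = 0.836 = Kₚ, so the system is already at equilibrium.

neither direction; the system is at equilibrium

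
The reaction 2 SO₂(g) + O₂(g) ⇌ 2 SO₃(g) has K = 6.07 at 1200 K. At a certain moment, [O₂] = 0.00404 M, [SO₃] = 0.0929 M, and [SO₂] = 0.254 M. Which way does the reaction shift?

toward reactants

Q = [SO₃]² / ([SO₂]²·[O₂]) = (0.0929)² / ((0.254)²·(0.00404)) = 33.1
Q = 33.1 > K = 6.07, so the reverse reaction proceeds.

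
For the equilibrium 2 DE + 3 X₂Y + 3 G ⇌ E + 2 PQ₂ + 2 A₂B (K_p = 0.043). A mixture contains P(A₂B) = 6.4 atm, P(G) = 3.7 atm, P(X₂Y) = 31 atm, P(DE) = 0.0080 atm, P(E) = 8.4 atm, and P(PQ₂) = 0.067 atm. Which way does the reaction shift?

Q_p = P(E)·P(PQ₂)²·P(A₂B)² / (P(DE)²·P(X₂Y)³·P(G)³) = (8.4)·(0.067)²·(6.4)² / ((0.0080)²·(31)³·(3.7)³) = 0.016
Q_p = 0.016 < K_p = 0.043, so the forward reaction proceeds.

in the forward direction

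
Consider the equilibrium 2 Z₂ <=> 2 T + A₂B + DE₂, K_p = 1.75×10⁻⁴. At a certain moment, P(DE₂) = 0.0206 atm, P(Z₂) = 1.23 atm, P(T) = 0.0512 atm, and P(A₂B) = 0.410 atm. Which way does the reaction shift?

Q_p = P(T)²·P(A₂B)·P(DE₂) / P(Z₂)² = (0.0512)²·(0.410)·(0.0206) / (1.23)² = 1.46×10⁻⁵
Q_p = 1.46×10⁻⁵ < K_p = 1.75×10⁻⁴, so the forward reaction proceeds.

to the right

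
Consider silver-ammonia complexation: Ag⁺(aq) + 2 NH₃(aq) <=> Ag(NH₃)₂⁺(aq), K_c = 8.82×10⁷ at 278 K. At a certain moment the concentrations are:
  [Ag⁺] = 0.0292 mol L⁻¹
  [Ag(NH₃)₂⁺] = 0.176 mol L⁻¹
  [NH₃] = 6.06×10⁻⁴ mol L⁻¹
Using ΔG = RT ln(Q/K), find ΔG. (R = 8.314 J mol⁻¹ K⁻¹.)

Q_c = [Ag(NH₃)₂⁺] / ([Ag⁺]·[NH₃]²) = (0.176) / ((0.0292)·(6.06×10⁻⁴)²) = 1.64×10⁷
ΔG = RT ln(Q_c/K_c) = (8.314 J mol⁻¹ K⁻¹)(278 K) × ln(1.64×10⁷/8.82×10⁷)
   = (2.311 kJ/mol)(-1.682) = -3.89 kJ/mol
ΔG < 0, so the forward reaction is spontaneous (proceeds forward).

ΔG = -3.89 kJ/mol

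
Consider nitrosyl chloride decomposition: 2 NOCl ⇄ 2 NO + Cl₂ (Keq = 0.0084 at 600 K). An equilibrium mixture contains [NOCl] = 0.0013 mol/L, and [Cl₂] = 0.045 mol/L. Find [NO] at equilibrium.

At equilibrium, Keq = [NO]²·[Cl₂] / [NOCl]² = 0.0084.
([NO])²·(0.045) / (0.0013)² = 0.0084
[NO]² = 3.15e-7 ⇒ [NO] = 5.6e-4 mol/L

[NO] = 5.6e-4 mol/L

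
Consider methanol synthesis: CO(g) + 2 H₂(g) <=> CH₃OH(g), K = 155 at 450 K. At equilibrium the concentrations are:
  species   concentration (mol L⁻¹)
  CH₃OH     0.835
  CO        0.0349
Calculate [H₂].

At equilibrium, K = [CH₃OH] / ([CO]·[H₂]²) = 155.
(0.835) / ((0.0349)·([H₂])²) = 155
[H₂]² = 0.154 ⇒ [H₂] = 0.393 mol L⁻¹

[H₂] = 0.393 mol L⁻¹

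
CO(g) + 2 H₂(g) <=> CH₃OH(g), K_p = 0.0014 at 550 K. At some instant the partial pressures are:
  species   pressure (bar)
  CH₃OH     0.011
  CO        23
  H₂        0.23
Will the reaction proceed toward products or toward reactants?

Q_p = P(CH₃OH) / (P(CO)·P(H₂)²) = (0.011) / ((23)·(0.23)²) = 0.0090
Q_p = 0.0090 > K_p = 0.0014, so the reverse reaction proceeds.

in the reverse direction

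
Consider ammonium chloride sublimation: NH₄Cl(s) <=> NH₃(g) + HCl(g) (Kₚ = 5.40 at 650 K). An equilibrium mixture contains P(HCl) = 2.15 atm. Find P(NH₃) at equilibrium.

(NH₄Cl is a pure solid — omitted from Kₚ.)
At equilibrium, Kₚ = P(NH₃)·P(HCl) = 5.40.
(P(NH₃))·(2.15) = 5.40
P(NH₃) = 2.51 atm

P(NH₃) = 2.51 atm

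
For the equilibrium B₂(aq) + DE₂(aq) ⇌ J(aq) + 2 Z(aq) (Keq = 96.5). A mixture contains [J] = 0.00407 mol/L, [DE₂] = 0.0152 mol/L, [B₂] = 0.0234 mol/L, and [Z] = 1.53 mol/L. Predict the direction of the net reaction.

toward products

Q = [J]·[Z]² / ([B₂]·[DE₂]) = (0.00407)·(1.53)² / ((0.0234)·(0.0152)) = 26.8
Q = 26.8 < Keq = 96.5, so the forward reaction proceeds.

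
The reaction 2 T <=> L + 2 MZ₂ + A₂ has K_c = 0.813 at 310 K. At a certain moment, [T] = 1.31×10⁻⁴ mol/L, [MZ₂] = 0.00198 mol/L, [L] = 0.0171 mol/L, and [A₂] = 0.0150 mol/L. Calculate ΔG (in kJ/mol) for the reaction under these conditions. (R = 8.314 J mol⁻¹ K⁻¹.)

ΔG = -6.78 kJ/mol

Q_c = [L]·[MZ₂]²·[A₂] / [T]² = (0.0171)·(0.00198)²·(0.0150) / (1.31×10⁻⁴)² = 0.0586
ΔG = RT ln(Q_c/K_c) = (8.314 J mol⁻¹ K⁻¹)(310 K) × ln(0.0586/0.813)
   = (2.577 kJ/mol)(-2.630) = -6.78 kJ/mol
ΔG < 0, so the forward reaction is spontaneous (proceeds forward).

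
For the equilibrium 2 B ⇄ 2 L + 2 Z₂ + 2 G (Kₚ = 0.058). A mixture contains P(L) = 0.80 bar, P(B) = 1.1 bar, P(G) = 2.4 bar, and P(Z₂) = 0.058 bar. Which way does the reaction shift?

Qₚ = P(L)²·P(Z₂)²·P(G)² / P(B)² = (0.80)²·(0.058)²·(2.4)² / (1.1)² = 0.010
Qₚ = 0.010 < Kₚ = 0.058, so the forward reaction proceeds.

forward (toward products)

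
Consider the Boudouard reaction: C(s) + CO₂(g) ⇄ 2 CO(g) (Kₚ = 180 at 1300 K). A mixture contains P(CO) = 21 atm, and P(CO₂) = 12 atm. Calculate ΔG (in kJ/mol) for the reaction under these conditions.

(C is a pure solid — omitted from Qₚ.)
Qₚ = P(CO)² / P(CO₂) = (21)² / (12) = 36.7
ΔG = RT ln(Qₚ/Kₚ) = (8.314 J mol⁻¹ K⁻¹)(1300 K) × ln(36.7/180)
   = (10.81 kJ/mol)(-1.590) = -17.2 kJ/mol
ΔG < 0, so the forward reaction is spontaneous (proceeds forward).

ΔG = -17.2 kJ/mol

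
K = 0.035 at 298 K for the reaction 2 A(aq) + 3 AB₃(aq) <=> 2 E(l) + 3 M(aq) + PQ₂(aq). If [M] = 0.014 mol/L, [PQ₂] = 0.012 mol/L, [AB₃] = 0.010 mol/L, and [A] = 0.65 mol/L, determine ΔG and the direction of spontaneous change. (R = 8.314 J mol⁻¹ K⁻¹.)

(E is a pure liquid — omitted from Q.)
Q = [M]³·[PQ₂] / ([A]²·[AB₃]³) = (0.014)³·(0.012) / ((0.65)²·(0.010)³) = 0.0779
ΔG = RT ln(Q/K) = (8.314 J mol⁻¹ K⁻¹)(298 K) × ln(0.0779/0.035)
   = (2.478 kJ/mol)(0.8001) = 1.98 kJ/mol
ΔG > 0, so the forward reaction is non-spontaneous (proceeds in reverse).

ΔG = 1.98 kJ/mol; the forward reaction is non-spontaneous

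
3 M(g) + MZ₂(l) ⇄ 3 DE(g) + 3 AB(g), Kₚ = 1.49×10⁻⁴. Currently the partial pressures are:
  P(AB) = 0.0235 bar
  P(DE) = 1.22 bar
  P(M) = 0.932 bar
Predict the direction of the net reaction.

(MZ₂ is a pure liquid — omitted from Qₚ.)
Qₚ = P(DE)³·P(AB)³ / P(M)³ = (1.22)³·(0.0235)³ / (0.932)³ = 2.91×10⁻⁵
Qₚ = 2.91×10⁻⁵ < Kₚ = 1.49×10⁻⁴, so the forward reaction proceeds.

forward (toward products)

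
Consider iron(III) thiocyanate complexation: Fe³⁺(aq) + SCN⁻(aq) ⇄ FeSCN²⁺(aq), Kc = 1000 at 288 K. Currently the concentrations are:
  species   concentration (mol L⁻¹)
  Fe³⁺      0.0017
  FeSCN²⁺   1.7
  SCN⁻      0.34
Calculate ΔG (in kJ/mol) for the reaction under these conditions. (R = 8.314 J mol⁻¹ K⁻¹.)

ΔG = 2.58 kJ/mol

Qc = [FeSCN²⁺] / ([Fe³⁺]·[SCN⁻]) = (1.7) / ((0.0017)·(0.34)) = 2940
ΔG = RT ln(Qc/Kc) = (8.314 J mol⁻¹ K⁻¹)(288 K) × ln(2940/1000)
   = (2.394 kJ/mol)(1.078) = 2.58 kJ/mol
ΔG > 0, so the forward reaction is non-spontaneous (proceeds in reverse).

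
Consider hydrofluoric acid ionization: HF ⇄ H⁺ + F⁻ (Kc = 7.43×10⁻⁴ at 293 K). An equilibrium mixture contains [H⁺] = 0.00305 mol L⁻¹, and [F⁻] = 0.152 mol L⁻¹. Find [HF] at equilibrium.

[HF] = 0.624 mol L⁻¹

At equilibrium, Kc = [H⁺]·[F⁻] / [HF] = 7.43×10⁻⁴.
(0.00305)·(0.152) / ([HF]) = 7.43×10⁻⁴
[HF] = 0.624 mol L⁻¹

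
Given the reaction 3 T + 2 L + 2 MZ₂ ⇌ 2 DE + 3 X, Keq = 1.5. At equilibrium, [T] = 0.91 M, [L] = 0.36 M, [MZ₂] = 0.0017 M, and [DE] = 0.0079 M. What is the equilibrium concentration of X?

At equilibrium, Keq = [DE]²·[X]³ / ([T]³·[L]²·[MZ₂]²) = 1.5.
(0.0079)²·([X])³ / ((0.91)³·(0.36)²·(0.0017)²) = 1.5
[X]³ = 0.00678 ⇒ [X] = 0.19 M

[X] = 0.19 M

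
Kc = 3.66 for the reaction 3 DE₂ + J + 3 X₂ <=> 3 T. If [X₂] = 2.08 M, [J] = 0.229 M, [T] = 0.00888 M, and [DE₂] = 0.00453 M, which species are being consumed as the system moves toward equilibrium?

Qc = [T]³ / ([DE₂]³·[J]·[X₂]³) = (0.00888)³ / ((0.00453)³·(0.229)·(2.08)³) = 3.66
Qc = 3.66 = Kc; the system is at equilibrium.

none (at equilibrium)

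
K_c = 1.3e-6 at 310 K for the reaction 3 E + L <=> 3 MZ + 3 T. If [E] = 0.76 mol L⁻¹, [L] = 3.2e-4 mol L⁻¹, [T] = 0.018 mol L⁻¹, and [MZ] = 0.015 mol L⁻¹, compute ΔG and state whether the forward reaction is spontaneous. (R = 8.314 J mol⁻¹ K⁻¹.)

ΔG = -5.74 kJ/mol; the forward reaction is spontaneous

Q_c = [MZ]³·[T]³ / ([E]³·[L]) = (0.015)³·(0.018)³ / ((0.76)³·(3.2e-4)) = 1.40e-7
ΔG = RT ln(Q_c/K_c) = (8.314 J mol⁻¹ K⁻¹)(310 K) × ln(1.40e-7/1.3e-6)
   = (2.577 kJ/mol)(-2.228) = -5.74 kJ/mol
ΔG < 0, so the forward reaction is spontaneous (proceeds forward).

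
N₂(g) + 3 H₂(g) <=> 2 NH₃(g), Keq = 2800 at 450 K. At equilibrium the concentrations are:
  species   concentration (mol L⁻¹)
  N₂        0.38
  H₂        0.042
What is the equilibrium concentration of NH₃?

At equilibrium, Keq = [NH₃]² / ([N₂]·[H₂]³) = 2800.
([NH₃])² / ((0.38)·(0.042)³) = 2800
[NH₃]² = 0.0788 ⇒ [NH₃] = 0.28 mol L⁻¹

[NH₃] = 0.28 mol L⁻¹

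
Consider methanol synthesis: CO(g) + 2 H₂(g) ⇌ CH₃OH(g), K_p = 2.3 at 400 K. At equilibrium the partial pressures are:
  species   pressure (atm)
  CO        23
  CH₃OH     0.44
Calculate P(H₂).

P(H₂) = 0.091 atm

At equilibrium, K_p = P(CH₃OH) / (P(CO)·P(H₂)²) = 2.3.
(0.44) / ((23)·(P(H₂))²) = 2.3
P(H₂)² = 0.00832 ⇒ P(H₂) = 0.091 atm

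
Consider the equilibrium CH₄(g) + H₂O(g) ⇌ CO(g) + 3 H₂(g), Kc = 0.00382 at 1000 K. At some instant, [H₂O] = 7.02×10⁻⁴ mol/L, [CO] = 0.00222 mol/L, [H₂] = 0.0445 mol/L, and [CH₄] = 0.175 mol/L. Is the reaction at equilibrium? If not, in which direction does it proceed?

in the forward direction

Qc = [CO]·[H₂]³ / ([CH₄]·[H₂O]) = (0.00222)·(0.0445)³ / ((0.175)·(7.02×10⁻⁴)) = 0.00159
Qc = 0.00159 < Kc = 0.00382, so the forward reaction proceeds.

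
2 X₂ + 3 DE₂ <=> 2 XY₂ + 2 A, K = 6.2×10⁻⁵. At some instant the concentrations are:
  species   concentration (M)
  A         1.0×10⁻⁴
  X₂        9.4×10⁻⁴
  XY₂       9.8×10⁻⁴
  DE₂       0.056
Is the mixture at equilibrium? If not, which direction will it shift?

Q = [XY₂]²·[A]² / ([X₂]²·[DE₂]³) = (9.8×10⁻⁴)²·(1.0×10⁻⁴)² / ((9.4×10⁻⁴)²·(0.056)³) = 6.2×10⁻⁵
Q = 6.2×10⁻⁵ = K; the system is at equilibrium.

yes, at equilibrium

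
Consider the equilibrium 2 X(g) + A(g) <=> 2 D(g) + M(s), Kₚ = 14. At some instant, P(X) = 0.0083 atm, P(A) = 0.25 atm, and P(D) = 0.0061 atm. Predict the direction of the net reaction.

to the right

(M is a pure solid — omitted from Qₚ.)
Qₚ = P(D)² / (P(X)²·P(A)) = (0.0061)² / ((0.0083)²·(0.25)) = 2.2
Qₚ = 2.2 < Kₚ = 14, so the forward reaction proceeds.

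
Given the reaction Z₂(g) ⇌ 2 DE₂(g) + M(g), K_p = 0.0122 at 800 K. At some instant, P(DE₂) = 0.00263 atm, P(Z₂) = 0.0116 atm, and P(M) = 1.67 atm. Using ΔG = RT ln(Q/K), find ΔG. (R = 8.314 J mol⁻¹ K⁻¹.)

Q_p = P(DE₂)²·P(M) / P(Z₂) = (0.00263)²·(1.67) / (0.0116) = 9.96e-4
ΔG = RT ln(Q_p/K_p) = (8.314 J mol⁻¹ K⁻¹)(800 K) × ln(9.96e-4/0.0122)
   = (6.651 kJ/mol)(-2.505) = -16.7 kJ/mol
ΔG < 0, so the forward reaction is spontaneous (proceeds forward).

ΔG = -16.7 kJ/mol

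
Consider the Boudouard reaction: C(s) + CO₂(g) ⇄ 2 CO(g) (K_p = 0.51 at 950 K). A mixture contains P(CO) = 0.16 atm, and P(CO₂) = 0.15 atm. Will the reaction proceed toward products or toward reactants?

(C is a pure solid — omitted from Q_p.)
Q_p = P(CO)² / P(CO₂) = (0.16)² / (0.15) = 0.17
Q_p = 0.17 < K_p = 0.51, so the forward reaction proceeds.

in the forward direction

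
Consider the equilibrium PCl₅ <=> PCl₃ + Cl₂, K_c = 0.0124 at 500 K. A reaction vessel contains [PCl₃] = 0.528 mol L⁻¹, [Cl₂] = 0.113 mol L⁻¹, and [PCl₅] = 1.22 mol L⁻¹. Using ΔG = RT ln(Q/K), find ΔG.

ΔG = 5.70 kJ/mol

Q_c = [PCl₃]·[Cl₂] / [PCl₅] = (0.528)·(0.113) / (1.22) = 0.0489
ΔG = RT ln(Q_c/K_c) = (8.314 J mol⁻¹ K⁻¹)(500 K) × ln(0.0489/0.0124)
   = (4.157 kJ/mol)(1.372) = 5.70 kJ/mol
ΔG > 0, so the forward reaction is non-spontaneous (proceeds in reverse).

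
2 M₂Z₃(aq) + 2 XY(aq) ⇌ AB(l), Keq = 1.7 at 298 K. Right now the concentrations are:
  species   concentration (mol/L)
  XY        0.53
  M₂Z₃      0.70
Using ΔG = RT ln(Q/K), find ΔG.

(AB is a pure liquid — omitted from Q.)
Q = 1 / ([M₂Z₃]²·[XY]²) = 1 / ((0.70)²·(0.53)²) = 7.27
ΔG = RT ln(Q/Keq) = (8.314 J mol⁻¹ K⁻¹)(298 K) × ln(7.27/1.7)
   = (2.478 kJ/mol)(1.453) = 3.60 kJ/mol
ΔG > 0, so the forward reaction is non-spontaneous (proceeds in reverse).

ΔG = 3.60 kJ/mol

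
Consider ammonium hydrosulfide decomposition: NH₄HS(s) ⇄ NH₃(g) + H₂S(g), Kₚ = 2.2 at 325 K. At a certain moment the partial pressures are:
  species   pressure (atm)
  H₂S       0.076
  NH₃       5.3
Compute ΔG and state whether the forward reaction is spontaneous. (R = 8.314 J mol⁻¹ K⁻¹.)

ΔG = -4.59 kJ/mol; the forward reaction is spontaneous

(NH₄HS is a pure solid — omitted from Qₚ.)
Qₚ = P(NH₃)·P(H₂S) = (5.3)·(0.076) = 0.403
ΔG = RT ln(Qₚ/Kₚ) = (8.314 J mol⁻¹ K⁻¹)(325 K) × ln(0.403/2.2)
   = (2.702 kJ/mol)(-1.697) = -4.59 kJ/mol
ΔG < 0, so the forward reaction is spontaneous (proceeds forward).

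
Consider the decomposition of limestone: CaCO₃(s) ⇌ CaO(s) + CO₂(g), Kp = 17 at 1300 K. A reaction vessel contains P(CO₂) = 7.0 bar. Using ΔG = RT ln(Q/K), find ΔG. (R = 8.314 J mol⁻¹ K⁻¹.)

(CaCO₃, CaO are pure solids — omitted from Qp.)
Qp = P(CO₂) = 7.00
ΔG = RT ln(Qp/Kp) = (8.314 J mol⁻¹ K⁻¹)(1300 K) × ln(7.00/17)
   = (10.81 kJ/mol)(-0.8873) = -9.59 kJ/mol
ΔG < 0, so the forward reaction is spontaneous (proceeds forward).

ΔG = -9.59 kJ/mol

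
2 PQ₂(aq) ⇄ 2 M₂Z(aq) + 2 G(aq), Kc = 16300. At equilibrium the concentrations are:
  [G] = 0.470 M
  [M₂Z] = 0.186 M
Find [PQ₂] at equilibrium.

[PQ₂] = 6.85e-4 M

At equilibrium, Kc = [M₂Z]²·[G]² / [PQ₂]² = 16300.
(0.186)²·(0.470)² / ([PQ₂])² = 16300
[PQ₂]² = 4.69e-7 ⇒ [PQ₂] = 6.85e-4 M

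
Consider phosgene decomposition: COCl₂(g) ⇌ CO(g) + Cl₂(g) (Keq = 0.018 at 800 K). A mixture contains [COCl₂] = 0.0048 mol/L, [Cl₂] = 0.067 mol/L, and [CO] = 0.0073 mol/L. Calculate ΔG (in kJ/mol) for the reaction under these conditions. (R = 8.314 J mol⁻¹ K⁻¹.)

ΔG = 11.5 kJ/mol

Q = [CO]·[Cl₂] / [COCl₂] = (0.0073)·(0.067) / (0.0048) = 0.102
ΔG = RT ln(Q/Keq) = (8.314 J mol⁻¹ K⁻¹)(800 K) × ln(0.102/0.018)
   = (6.651 kJ/mol)(1.735) = 11.5 kJ/mol
ΔG > 0, so the forward reaction is non-spontaneous (proceeds in reverse).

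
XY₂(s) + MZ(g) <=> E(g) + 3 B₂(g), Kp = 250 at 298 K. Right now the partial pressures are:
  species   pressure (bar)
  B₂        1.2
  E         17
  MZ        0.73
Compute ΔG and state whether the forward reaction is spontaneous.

ΔG = -4.53 kJ/mol; the forward reaction is spontaneous

(XY₂ is a pure solid — omitted from Qp.)
Qp = P(E)·P(B₂)³ / P(MZ) = (17)·(1.2)³ / (0.73) = 40.2
ΔG = RT ln(Qp/Kp) = (8.314 J mol⁻¹ K⁻¹)(298 K) × ln(40.2/250)
   = (2.478 kJ/mol)(-1.828) = -4.53 kJ/mol
ΔG < 0, so the forward reaction is spontaneous (proceeds forward).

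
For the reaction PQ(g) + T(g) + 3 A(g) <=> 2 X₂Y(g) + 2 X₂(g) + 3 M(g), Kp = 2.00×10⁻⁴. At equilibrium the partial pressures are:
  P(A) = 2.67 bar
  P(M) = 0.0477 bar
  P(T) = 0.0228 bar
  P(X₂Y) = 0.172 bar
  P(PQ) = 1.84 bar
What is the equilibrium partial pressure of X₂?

P(X₂) = 7.05 bar

At equilibrium, Kp = P(X₂Y)²·P(X₂)²·P(M)³ / (P(PQ)·P(T)·P(A)³) = 2.00×10⁻⁴.
(0.172)²·(P(X₂))²·(0.0477)³ / ((1.84)·(0.0228)·(2.67)³) = 2.00×10⁻⁴
P(X₂)² = 49.7 ⇒ P(X₂) = 7.05 bar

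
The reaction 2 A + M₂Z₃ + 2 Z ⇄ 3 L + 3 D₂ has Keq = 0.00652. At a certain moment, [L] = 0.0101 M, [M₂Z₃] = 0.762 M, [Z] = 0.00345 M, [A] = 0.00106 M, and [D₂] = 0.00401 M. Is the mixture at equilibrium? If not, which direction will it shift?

Q = [L]³·[D₂]³ / ([A]²·[M₂Z₃]·[Z]²) = (0.0101)³·(0.00401)³ / ((0.00106)²·(0.762)·(0.00345)²) = 0.00652
Q = 0.00652 = Keq; the system is at equilibrium.

yes, at equilibrium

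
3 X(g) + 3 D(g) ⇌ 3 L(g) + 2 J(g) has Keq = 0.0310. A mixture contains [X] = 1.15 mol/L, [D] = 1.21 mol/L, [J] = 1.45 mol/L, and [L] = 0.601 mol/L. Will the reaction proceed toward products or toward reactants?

toward reactants

Q = [L]³·[J]² / ([X]³·[D]³) = (0.601)³·(1.45)² / ((1.15)³·(1.21)³) = 0.169
Q = 0.169 > Keq = 0.0310, so the reverse reaction proceeds.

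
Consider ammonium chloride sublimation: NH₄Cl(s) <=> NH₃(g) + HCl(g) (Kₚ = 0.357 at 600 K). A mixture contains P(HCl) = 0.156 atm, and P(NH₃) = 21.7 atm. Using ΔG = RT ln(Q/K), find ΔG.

(NH₄Cl is a pure solid — omitted from Qₚ.)
Qₚ = P(NH₃)·P(HCl) = (21.7)·(0.156) = 3.39
ΔG = RT ln(Qₚ/Kₚ) = (8.314 J mol⁻¹ K⁻¹)(600 K) × ln(3.39/0.357)
   = (4.988 kJ/mol)(2.251) = 11.2 kJ/mol
ΔG > 0, so the forward reaction is non-spontaneous (proceeds in reverse).

ΔG = 11.2 kJ/mol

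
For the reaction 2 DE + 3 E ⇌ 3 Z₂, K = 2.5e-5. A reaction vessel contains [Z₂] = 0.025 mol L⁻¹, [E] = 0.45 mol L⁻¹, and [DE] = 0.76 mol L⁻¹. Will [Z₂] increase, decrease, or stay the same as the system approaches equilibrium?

Q = [Z₂]³ / ([DE]²·[E]³) = (0.025)³ / ((0.76)²·(0.45)³) = 3.0e-4
Q = 3.0e-4 > K = 2.5e-5: net reverse reaction.
Z₂ is a product, so it decreases.

decrease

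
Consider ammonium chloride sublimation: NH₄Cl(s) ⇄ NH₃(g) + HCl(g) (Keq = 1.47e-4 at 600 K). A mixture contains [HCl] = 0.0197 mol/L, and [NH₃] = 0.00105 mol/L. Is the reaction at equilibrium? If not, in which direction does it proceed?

to the right

(NH₄Cl is a pure solid — omitted from Q.)
Q = [NH₃]·[HCl] = (0.00105)·(0.0197) = 2.07e-5
Q = 2.07e-5 < Keq = 1.47e-4, so the forward reaction proceeds.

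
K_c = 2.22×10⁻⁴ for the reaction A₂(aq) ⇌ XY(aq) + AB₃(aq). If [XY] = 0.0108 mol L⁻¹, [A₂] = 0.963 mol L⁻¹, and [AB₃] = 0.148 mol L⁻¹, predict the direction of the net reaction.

Q_c = [XY]·[AB₃] / [A₂] = (0.0108)·(0.148) / (0.963) = 0.00166
Q_c = 0.00166 > K_c = 2.22×10⁻⁴, so the reverse reaction proceeds.

reverse (toward reactants)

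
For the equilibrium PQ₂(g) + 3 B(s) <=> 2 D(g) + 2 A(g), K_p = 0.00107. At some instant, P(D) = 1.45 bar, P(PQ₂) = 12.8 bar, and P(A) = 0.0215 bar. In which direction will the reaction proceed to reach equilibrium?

forward (toward products)

(B is a pure solid — omitted from Q_p.)
Q_p = P(D)²·P(A)² / P(PQ₂) = (1.45)²·(0.0215)² / (12.8) = 7.59×10⁻⁵
Q_p = 7.59×10⁻⁵ < K_p = 0.00107, so the forward reaction proceeds.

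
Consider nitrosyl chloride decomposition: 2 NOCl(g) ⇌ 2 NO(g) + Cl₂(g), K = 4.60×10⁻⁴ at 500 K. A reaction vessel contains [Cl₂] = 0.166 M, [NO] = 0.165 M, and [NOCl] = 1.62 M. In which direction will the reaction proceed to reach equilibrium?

in the reverse direction

Q = [NO]²·[Cl₂] / [NOCl]² = (0.165)²·(0.166) / (1.62)² = 0.00172
Q = 0.00172 > K = 4.60×10⁻⁴, so the reverse reaction proceeds.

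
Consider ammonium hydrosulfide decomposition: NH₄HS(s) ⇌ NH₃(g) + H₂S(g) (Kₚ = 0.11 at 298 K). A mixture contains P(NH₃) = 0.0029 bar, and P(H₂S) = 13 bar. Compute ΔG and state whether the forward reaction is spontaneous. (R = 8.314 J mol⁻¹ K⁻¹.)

(NH₄HS is a pure solid — omitted from Qₚ.)
Qₚ = P(NH₃)·P(H₂S) = (0.0029)·(13) = 0.0377
ΔG = RT ln(Qₚ/Kₚ) = (8.314 J mol⁻¹ K⁻¹)(298 K) × ln(0.0377/0.11)
   = (2.478 kJ/mol)(-1.071) = -2.65 kJ/mol
ΔG < 0, so the forward reaction is spontaneous (proceeds forward).

ΔG = -2.65 kJ/mol; the forward reaction is spontaneous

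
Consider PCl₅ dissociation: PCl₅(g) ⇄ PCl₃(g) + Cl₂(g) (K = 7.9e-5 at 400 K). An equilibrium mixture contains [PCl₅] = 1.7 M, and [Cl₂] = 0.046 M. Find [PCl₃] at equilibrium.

At equilibrium, K = [PCl₃]·[Cl₂] / [PCl₅] = 7.9e-5.
([PCl₃])·(0.046) / (1.7) = 7.9e-5
[PCl₃] = 0.00292 = 0.0029 M

[PCl₃] = 0.0029 M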